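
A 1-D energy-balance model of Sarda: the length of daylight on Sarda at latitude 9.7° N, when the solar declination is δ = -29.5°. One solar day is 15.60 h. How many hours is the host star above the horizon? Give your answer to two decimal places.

cos h₀ = −tan ϕ · tan δ = −tan(+9.7°) × tan(-29.500°) = 0.0967, so h₀ = 1.4739 rad = 84.45°.
Daylight = 2h₀/(2π) × 15.60 h = (1.4739/π) × 15.60 = 7.32 h.

7.32 h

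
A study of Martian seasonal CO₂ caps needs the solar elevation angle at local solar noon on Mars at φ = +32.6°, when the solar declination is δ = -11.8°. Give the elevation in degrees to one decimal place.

45.6°

At local noon the hour angle is zero, so the zenith angle equals |φ − δ| = |+32.6° − (-11.800°)| = 44.400°.
Elevation = 90° − 44.400° = 45.6°.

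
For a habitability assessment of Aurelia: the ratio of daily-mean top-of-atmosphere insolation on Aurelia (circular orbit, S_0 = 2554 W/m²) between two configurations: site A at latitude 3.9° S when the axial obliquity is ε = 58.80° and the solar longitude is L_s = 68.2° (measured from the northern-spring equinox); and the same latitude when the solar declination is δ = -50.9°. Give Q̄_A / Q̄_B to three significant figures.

— Configuration A (ϕ=-3.9°):
Solar declination: sin δ = sin ε · sin L_s = sin 58.80° × sin 68.2° = 0.79419, so δ = +52.579°.
cos h₀ = −tan(-3.9°) tan(+52.579°) = 0.0891, h₀ = 1.4816 rad.
Bracket: h₀ sin ϕ sin δ + cos ϕ cos δ sin h₀ = 1.4816×-0.06802×0.79419 + 0.99768×0.60766×0.99602 = -0.080037 + 0.603837 = 0.523800.
Q̄ = (S_0/π) × [bracket] = (2554/π) × 0.523800 = 425.83 W/m².
— Configuration B (ϕ=-3.9°):
cos h₀ = −tan(-3.9°) tan(-50.900°) = -0.0839, h₀ = 1.6548 rad.
Bracket: h₀ sin ϕ sin δ + cos ϕ cos δ sin h₀ = 1.6548×-0.06802×-0.77605 + 0.99768×0.63068×0.99648 = 0.087352 + 0.627002 = 0.714354.
Q̄ = (S_0/π) × [bracket] = (2554/π) × 0.714354 = 580.74 W/m².
Ratio Q̄_A / Q̄_B = 425.83 / 580.74 = 0.7333.

Q̄_A / Q̄_B ≈ 0.733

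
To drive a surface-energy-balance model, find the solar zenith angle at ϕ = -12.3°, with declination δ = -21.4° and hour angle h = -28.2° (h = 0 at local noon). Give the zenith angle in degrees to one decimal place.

θ_z = 28.4°

cos θ_z = sin ϕ sin δ + cos ϕ cos δ cos h = 0.077730 + 0.801708 = 0.879438.
θ_z = arccos(0.879438) = 28.4°.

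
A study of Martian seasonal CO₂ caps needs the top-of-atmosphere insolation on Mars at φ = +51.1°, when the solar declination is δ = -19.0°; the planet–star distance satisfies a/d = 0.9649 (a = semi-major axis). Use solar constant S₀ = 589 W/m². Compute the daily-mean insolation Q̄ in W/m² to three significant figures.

Q̄ ≈ 43.8 W/m²

cos H₀ = −tan(+51.1°) tan(-19.000°) = 0.4267, H₀ = 1.1299 rad.
Bracket: H₀ sin φ sin δ + cos φ cos δ sin H₀ = 1.1299×0.77824×-0.32557 + 0.62796×0.94552×0.90438 = -0.286285 + 0.536974 = 0.250689.
Inverse-square distance factor (a/d)² = 0.9649² = 0.931032.
Q̄ = (S₀/π) × 0.931032 × [bracket] = (589/π) × 0.931032 × 0.250689 = 43.76 W/m².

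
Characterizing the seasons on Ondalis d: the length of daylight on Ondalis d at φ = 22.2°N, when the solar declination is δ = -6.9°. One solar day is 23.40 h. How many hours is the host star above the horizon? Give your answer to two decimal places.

cos H₀ = −tan φ · tan δ = −tan(+22.2°) × tan(-6.900°) = 0.0494, so H₀ = 1.5214 rad = 87.17°.
Daylight = 2H₀/(2π) × 23.40 h = (1.5214/π) × 23.40 = 11.33 h.

11.33 h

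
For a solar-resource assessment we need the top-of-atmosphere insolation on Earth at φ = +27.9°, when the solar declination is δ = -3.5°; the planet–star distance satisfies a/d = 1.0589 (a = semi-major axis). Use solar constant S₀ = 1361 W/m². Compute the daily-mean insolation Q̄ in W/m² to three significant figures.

Q̄ ≈ 407 W/m²

cos H₀ = −tan(+27.9°) tan(-3.500°) = 0.0324, H₀ = 1.5384 rad.
Bracket: H₀ sin φ sin δ + cos φ cos δ sin H₀ = 1.5384×0.46793×-0.06105 + 0.88377×0.99813×0.99948 = -0.043948 + 0.881659 = 0.837711.
Inverse-square distance factor (a/d)² = 1.0589² = 1.121269.
Q̄ = (S₀/π) × 1.121269 × [bracket] = (1361/π) × 1.121269 × 0.837711 = 406.9 W/m².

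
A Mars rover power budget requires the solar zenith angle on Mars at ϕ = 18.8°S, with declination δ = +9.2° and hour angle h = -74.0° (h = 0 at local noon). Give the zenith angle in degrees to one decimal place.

θ_z = 78.1°

cos θ_z = sin ϕ sin δ + cos ϕ cos δ cos h = -0.051524 + 0.257575 = 0.206051.
θ_z = arccos(0.206051) = 78.1°.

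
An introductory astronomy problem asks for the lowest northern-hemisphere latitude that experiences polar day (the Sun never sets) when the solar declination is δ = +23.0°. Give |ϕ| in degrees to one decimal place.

Polar day requires cos h₀ = −tan ϕ tan δ ≤ −1, i.e. tan ϕ tan δ ≥ 1.
The boundary is |tan ϕ| · |tan δ| = 1, so |ϕ| = 90° − |δ| = 90° − 23.0° = 67.0° in the northern hemisphere.

|ϕ| = 67.0°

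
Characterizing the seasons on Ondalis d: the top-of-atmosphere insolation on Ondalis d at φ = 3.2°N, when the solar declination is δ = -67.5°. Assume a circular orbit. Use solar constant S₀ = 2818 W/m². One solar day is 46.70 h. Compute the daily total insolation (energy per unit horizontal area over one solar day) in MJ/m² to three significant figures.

cos H₀ = −tan(+3.2°) tan(-67.500°) = 0.1350, H₀ = 1.4354 rad.
Bracket: H₀ sin φ sin δ + cos φ cos δ sin H₀ = 1.4354×0.05582×-0.92388 + 0.99844×0.38268×0.99085 = -0.074025 + 0.378587 = 0.304562.
Q̄ = (S₀/π) × [bracket] = (2818/π) × 0.304562 = 273.19 W/m².
Daily total = Q̄ × 46.70 h × 3600 s/h = 273.19 × 46.70 × 3600 / 10⁶ = 45.93 MJ/m².

45.9 MJ/m²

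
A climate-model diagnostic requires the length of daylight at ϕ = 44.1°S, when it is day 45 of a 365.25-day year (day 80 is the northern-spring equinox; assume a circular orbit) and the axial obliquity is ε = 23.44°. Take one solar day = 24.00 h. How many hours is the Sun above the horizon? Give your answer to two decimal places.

13.73 h

Solar longitude: L_s = 360° × (45 − 80)/365.25 = -34.497°, i.e. -34.497° + 360° = 325.503°.
sin δ = sin 23.44° × sin 325.503° = -0.22529, so δ = -13.020°.
cos h₀ = −tan ϕ · tan δ = −tan(-44.1°) × tan(-13.020°) = -0.2241, so h₀ = 1.7968 rad = 102.95°.
Daylight = 2h₀/(2π) × 24.00 h = (1.7968/π) × 24.00 = 13.73 h.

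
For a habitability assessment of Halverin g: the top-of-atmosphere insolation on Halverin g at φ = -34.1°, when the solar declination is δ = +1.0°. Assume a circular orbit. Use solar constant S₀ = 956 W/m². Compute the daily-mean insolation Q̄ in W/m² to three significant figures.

cos H₀ = −tan(-34.1°) tan(+1.000°) = 0.0118, H₀ = 1.5590 rad.
Bracket: H₀ sin φ sin δ + cos φ cos δ sin H₀ = 1.5590×-0.56064×0.01745 + 0.82806×0.99985×0.99993 = -0.015252 + 0.827878 = 0.812626.
Q̄ = (S₀/π) × [bracket] = (956/π) × 0.812626 = 247.3 W/m².

Q̄ ≈ 247 W/m²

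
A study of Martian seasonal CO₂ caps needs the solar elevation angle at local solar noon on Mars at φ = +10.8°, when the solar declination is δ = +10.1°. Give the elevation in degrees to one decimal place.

89.3°

At local noon the hour angle is zero, so the zenith angle equals |φ − δ| = |+10.8° − (+10.100°)| = 0.700°.
Elevation = 90° − 0.700° = 89.3°.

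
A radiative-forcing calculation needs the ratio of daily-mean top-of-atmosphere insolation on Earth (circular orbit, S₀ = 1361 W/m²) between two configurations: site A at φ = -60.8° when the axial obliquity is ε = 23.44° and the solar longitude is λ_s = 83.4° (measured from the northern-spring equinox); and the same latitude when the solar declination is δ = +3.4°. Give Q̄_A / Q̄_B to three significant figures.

Q̄_A / Q̄_B ≈ 0.116

— Configuration A (φ=-60.8°):
Solar declination: sin δ = sin ε · sin λ_s = sin 23.44° × sin 83.4° = 0.39515, so δ = +23.275°.
cos H₀ = −tan(-60.8°) tan(+23.275°) = 0.7697, H₀ = 0.6925 rad.
Bracket: H₀ sin φ sin δ + cos φ cos δ sin H₀ = 0.6925×-0.87292×0.39515 + 0.48786×0.91862×0.63843 = -0.238867 + 0.286117 = 0.047250.
Q̄ = (S₀/π) × [bracket] = (1361/π) × 0.047250 = 20.470 W/m².
— Configuration B (φ=-60.8°):
cos H₀ = −tan(-60.8°) tan(+3.400°) = 0.1063, H₀ = 1.4643 rad.
Bracket: H₀ sin φ sin δ + cos φ cos δ sin H₀ = 1.4643×-0.87292×0.05931 + 0.48786×0.99824×0.99433 = -0.075811 + 0.484240 = 0.408429.
Q̄ = (S₀/π) × [bracket] = (1361/π) × 0.408429 = 176.94 W/m².
Ratio Q̄_A / Q̄_B = 20.470 / 176.94 = 0.1157.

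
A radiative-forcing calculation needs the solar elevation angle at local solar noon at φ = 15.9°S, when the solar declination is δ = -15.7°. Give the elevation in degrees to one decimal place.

89.8°

At local noon the hour angle is zero, so the zenith angle equals |φ − δ| = |-15.9° − (-15.700°)| = 0.200°.
Elevation = 90° − 0.200° = 89.8°.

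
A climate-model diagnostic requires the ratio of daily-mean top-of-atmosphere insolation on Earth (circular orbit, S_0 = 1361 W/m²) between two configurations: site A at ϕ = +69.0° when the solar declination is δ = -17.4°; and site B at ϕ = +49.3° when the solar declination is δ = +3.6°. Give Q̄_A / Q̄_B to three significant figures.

Q̄_A / Q̄_B ≈ 0.0352

— Configuration A (ϕ=+69.0°):
cos h₀ = −tan(+69.0°) tan(-17.400°) = 0.8164, h₀ = 0.6157 rad.
Bracket: h₀ sin ϕ sin δ + cos ϕ cos δ sin h₀ = 0.6157×0.93358×-0.29904 + 0.35837×0.95424×0.57751 = -0.171890 + 0.197492 = 0.025602.
Q̄ = (S_0/π) × [bracket] = (1361/π) × 0.025602 = 11.091 W/m².
— Configuration B (ϕ=+49.3°):
cos h₀ = −tan(+49.3°) tan(+3.600°) = -0.0731, h₀ = 1.6440 rad.
Bracket: h₀ sin ϕ sin δ + cos ϕ cos δ sin h₀ = 1.6440×0.75813×0.06279 + 0.65210×0.99803×0.99732 = 0.078259 + 0.649071 = 0.727330.
Q̄ = (S_0/π) × [bracket] = (1361/π) × 0.727330 = 315.09 W/m².
Ratio Q̄_A / Q̄_B = 11.091 / 315.09 = 0.03520.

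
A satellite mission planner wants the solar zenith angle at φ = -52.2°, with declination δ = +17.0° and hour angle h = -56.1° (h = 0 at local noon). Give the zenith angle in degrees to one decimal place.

cos θ_z = sin φ sin δ + cos φ cos δ cos h = -0.231019 + 0.326909 = 0.095890.
θ_z = arccos(0.095890) = 84.5°.

θ_z = 84.5°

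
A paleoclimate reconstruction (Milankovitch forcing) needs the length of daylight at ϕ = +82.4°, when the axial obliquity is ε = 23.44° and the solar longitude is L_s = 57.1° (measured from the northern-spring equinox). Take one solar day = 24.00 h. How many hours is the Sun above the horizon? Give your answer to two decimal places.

24.00 h

Solar declination: sin δ = sin ε · sin L_s = sin 23.44° × sin 57.1° = 0.33399, so δ = +19.511°.
Sunrise equation: cos h₀ = −tan ϕ · tan δ = -2.6556 ≤ −1, so the Sun never sets (polar day) and h₀ = π.
Daylight = 2h₀/(2π) × 24.00 h = (3.1416/π) × 24.00 = 24.00 h.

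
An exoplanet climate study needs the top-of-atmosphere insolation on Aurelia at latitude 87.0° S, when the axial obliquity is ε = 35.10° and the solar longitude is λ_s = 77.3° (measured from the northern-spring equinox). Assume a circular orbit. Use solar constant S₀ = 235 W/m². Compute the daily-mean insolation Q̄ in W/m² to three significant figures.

Solar declination: sin δ = sin ε · sin λ_s = sin 35.10° × sin 77.3° = 0.56094, so δ = +34.121°.
cos H₀ = −tan(-87.0°) tan(+34.121°) = 12.9289 ≥ 1 ⇒ polar night, H₀ = 0 and Q̄ = 0.

Q̄ ≈ 0.00 W/m²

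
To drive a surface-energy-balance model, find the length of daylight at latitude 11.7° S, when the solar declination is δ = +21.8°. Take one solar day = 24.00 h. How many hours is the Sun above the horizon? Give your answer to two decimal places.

cos H₀ = −tan φ · tan δ = −tan(-11.7°) × tan(+21.800°) = 0.0828, so H₀ = 1.4879 rad = 85.25°.
Daylight = 2H₀/(2π) × 24.00 h = (1.4879/π) × 24.00 = 11.37 h.

11.37 h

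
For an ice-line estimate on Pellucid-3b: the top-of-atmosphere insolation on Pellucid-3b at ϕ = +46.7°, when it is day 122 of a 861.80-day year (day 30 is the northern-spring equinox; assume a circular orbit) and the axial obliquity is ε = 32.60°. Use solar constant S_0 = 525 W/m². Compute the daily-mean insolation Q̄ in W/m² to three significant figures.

Q̄ ≈ 180 W/m²

Solar longitude: L_s = 360° × (122 − 30)/861.80 = 38.431°.
sin δ = sin 32.60° × sin 38.431° = 0.33489, so δ = +19.566°.
cos h₀ = −tan(+46.7°) tan(+19.566°) = -0.3771, h₀ = 1.9575 rad.
Bracket: h₀ sin ϕ sin δ + cos ϕ cos δ sin h₀ = 1.9575×0.72777×0.33489 + 0.68582×0.94226×0.92615 = 0.477088 + 0.598497 = 1.075585.
Q̄ = (S_0/π) × [bracket] = (525/π) × 1.075585 = 179.7 W/m².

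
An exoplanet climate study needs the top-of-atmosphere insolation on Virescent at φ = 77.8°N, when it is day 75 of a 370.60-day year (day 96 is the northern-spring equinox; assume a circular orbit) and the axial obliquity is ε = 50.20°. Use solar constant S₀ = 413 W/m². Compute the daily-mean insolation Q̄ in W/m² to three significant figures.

Solar longitude: λ_s = 360° × (75 − 96)/370.60 = -20.399°, i.e. -20.399° + 360° = 339.601°.
sin δ = sin 50.20° × sin 339.601° = -0.26779, so δ = -15.533°.
cos H₀ = −tan(+77.8°) tan(-15.533°) = 1.2855 ≥ 1 ⇒ polar night, H₀ = 0 and Q̄ = 0.

Q̄ ≈ 0.00 W/m²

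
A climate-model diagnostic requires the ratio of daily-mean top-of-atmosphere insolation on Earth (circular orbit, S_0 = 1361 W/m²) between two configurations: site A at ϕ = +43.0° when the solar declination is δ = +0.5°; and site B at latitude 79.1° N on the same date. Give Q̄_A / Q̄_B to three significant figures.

Q̄_A / Q̄_B ≈ 3.65

— Configuration A (ϕ=+43.0°):
cos h₀ = −tan(+43.0°) tan(+0.500°) = -0.0081, h₀ = 1.5789 rad.
Bracket: h₀ sin ϕ sin δ + cos ϕ cos δ sin h₀ = 1.5789×0.68200×0.00873 + 0.73135×0.99996×0.99997 = 0.009401 + 0.731299 = 0.740700.
Q̄ = (S_0/π) × [bracket] = (1361/π) × 0.740700 = 320.89 W/m².
— Configuration B (ϕ=+79.1°):
cos h₀ = −tan(+79.1°) tan(+0.500°) = -0.0453, h₀ = 1.6161 rad.
Bracket: h₀ sin ϕ sin δ + cos ϕ cos δ sin h₀ = 1.6161×0.98196×0.00873 + 0.18910×0.99996×0.99897 = 0.013854 + 0.188898 = 0.202752.
Q̄ = (S_0/π) × [bracket] = (1361/π) × 0.202752 = 87.836 W/m².
Ratio Q̄_A / Q̄_B = 320.89 / 87.836 = 3.653.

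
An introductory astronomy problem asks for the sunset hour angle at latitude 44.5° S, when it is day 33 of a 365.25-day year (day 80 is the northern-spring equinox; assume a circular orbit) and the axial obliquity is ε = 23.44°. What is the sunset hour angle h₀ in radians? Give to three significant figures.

Solar longitude: L_s = 360° × (33 − 80)/365.25 = -46.324°, i.e. -46.324° + 360° = 313.676°.
sin δ = sin 23.44° × sin 313.676° = -0.28771, so δ = -16.721°.
cos h₀ = −tan ϕ · tan δ = −tan(-44.5°) × tan(-16.721°) = -0.2952, so h₀ = 1.8705 rad = 107.17°.

h₀ = 1.87 rad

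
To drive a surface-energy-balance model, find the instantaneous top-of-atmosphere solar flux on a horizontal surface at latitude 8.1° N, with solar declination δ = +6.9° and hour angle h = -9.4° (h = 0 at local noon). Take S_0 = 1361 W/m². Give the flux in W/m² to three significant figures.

cos θ_z = sin ϕ sin δ + cos ϕ cos δ cos h = 0.016927 + 0.969656 = 0.986583.
Flux = S_0 · cos θ_z = 1361 × 0.986583 = 1343 W/m².

1.34e+03 W/m²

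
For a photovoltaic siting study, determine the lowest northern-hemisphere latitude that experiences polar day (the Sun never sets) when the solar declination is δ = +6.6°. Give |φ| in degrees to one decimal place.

|φ| = 83.4°

Polar day requires cos H₀ = −tan φ tan δ ≤ −1, i.e. tan φ tan δ ≥ 1.
The boundary is |tan φ| · |tan δ| = 1, so |φ| = 90° − |δ| = 90° − 6.6° = 83.4° in the northern hemisphere.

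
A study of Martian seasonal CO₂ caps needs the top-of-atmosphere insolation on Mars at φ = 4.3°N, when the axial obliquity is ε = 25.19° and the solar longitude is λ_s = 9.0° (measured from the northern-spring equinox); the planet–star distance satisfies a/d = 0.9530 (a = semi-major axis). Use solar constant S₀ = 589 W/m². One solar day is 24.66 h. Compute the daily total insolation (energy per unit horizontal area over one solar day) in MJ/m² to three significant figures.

Solar declination: sin δ = sin ε · sin λ_s = sin 25.19° × sin 9.0° = 0.06658, so δ = +3.818°.
cos H₀ = −tan(+4.3°) tan(+3.818°) = -0.0050, H₀ = 1.5758 rad.
Bracket: H₀ sin φ sin δ + cos φ cos δ sin H₀ = 1.5758×0.07498×0.06658 + 0.99719×0.99778×0.99999 = 0.007867 + 0.994966 = 1.002833.
Inverse-square distance factor (a/d)² = 0.9530² = 0.908209.
Q̄ = (S₀/π) × 0.908209 × [bracket] = (589/π) × 0.908209 × 1.002833 = 170.76 W/m².
Daily total = Q̄ × 24.66 h × 3600 s/h = 170.76 × 24.66 × 3600 / 10⁶ = 15.16 MJ/m².

15.2 MJ/m²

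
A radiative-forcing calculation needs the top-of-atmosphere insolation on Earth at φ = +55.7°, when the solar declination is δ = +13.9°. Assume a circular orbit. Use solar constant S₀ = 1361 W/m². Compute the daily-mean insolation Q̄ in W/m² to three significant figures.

Q̄ ≈ 388 W/m²

cos H₀ = −tan(+55.7°) tan(+13.900°) = -0.3628, H₀ = 1.9421 rad.
Bracket: H₀ sin φ sin δ + cos φ cos δ sin H₀ = 1.9421×0.82610×0.24023 + 0.56353×0.97072×0.93187 = 0.385418 + 0.509761 = 0.895179.
Q̄ = (S₀/π) × [bracket] = (1361/π) × 0.895179 = 387.8 W/m².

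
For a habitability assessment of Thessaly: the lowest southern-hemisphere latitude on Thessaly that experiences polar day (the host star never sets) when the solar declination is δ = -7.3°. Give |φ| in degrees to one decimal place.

Polar day requires cos H₀ = −tan φ tan δ ≤ −1, i.e. tan φ tan δ ≥ 1.
The boundary is |tan φ| · |tan δ| = 1, so |φ| = 90° − |δ| = 90° − 7.3° = 82.7° in the southern hemisphere.

|φ| = 82.7°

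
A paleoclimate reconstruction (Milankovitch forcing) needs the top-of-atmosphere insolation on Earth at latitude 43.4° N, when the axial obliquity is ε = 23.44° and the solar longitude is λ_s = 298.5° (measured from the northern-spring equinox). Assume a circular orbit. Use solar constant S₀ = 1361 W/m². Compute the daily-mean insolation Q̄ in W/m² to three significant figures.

Solar declination: sin δ = sin ε · sin λ_s = sin 23.44° × sin 298.5° = -0.34958, so δ = -20.462°.
cos H₀ = −tan(+43.4°) tan(-20.462°) = 0.3528, H₀ = 1.2102 rad.
Bracket: H₀ sin φ sin δ + cos φ cos δ sin H₀ = 1.2102×0.68709×-0.34958 + 0.72657×0.93691×0.93568 = -0.290681 + 0.636946 = 0.346265.
Q̄ = (S₀/π) × [bracket] = (1361/π) × 0.346265 = 150.0 W/m².

Q̄ ≈ 150 W/m²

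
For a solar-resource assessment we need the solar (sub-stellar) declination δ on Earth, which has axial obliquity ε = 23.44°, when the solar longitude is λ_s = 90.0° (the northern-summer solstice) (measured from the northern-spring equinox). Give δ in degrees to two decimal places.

δ = +23.44°

sin δ = sin ε · sin λ_s = sin 23.44° × sin 90.0° = 0.397789.
δ = arcsin(0.397789) = +23.44°.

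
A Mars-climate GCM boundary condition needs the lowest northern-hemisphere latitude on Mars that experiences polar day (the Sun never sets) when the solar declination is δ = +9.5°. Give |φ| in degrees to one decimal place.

Polar day requires cos H₀ = −tan φ tan δ ≤ −1, i.e. tan φ tan δ ≥ 1.
The boundary is |tan φ| · |tan δ| = 1, so |φ| = 90° − |δ| = 90° − 9.5° = 80.5° in the northern hemisphere.

|φ| = 80.5°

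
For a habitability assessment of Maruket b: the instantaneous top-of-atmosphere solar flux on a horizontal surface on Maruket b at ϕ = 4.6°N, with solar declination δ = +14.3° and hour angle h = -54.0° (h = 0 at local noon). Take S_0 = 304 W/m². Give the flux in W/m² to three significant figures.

179 W/m²

cos θ_z = sin ϕ sin δ + cos ϕ cos δ cos h = 0.019809 + 0.567738 = 0.587547.
Flux = S_0 · cos θ_z = 304 × 0.587547 = 178.6 W/m².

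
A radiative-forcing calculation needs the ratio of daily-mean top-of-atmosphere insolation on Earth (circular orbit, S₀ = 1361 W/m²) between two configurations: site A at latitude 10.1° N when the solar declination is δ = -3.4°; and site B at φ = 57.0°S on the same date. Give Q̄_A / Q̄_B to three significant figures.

— Configuration A (φ=+10.1°):
cos H₀ = −tan(+10.1°) tan(-3.400°) = 0.0106, H₀ = 1.5602 rad.
Bracket: H₀ sin φ sin δ + cos φ cos δ sin H₀ = 1.5602×0.17537×-0.05931 + 0.98450×0.99824×0.99994 = -0.016228 + 0.982708 = 0.966480.
Q̄ = (S₀/π) × [bracket] = (1361/π) × 0.966480 = 418.70 W/m².
— Configuration B (φ=-57.0°):
cos H₀ = −tan(-57.0°) tan(-3.400°) = -0.0915, H₀ = 1.6624 rad.
Bracket: H₀ sin φ sin δ + cos φ cos δ sin H₀ = 1.6624×-0.83867×-0.05931 + 0.54464×0.99824×0.99581 = 0.082690 + 0.541403 = 0.624093.
Q̄ = (S₀/π) × [bracket] = (1361/π) × 0.624093 = 270.37 W/m².
Ratio Q̄_A / Q̄_B = 418.70 / 270.37 = 1.549.

Q̄_A / Q̄_B ≈ 1.55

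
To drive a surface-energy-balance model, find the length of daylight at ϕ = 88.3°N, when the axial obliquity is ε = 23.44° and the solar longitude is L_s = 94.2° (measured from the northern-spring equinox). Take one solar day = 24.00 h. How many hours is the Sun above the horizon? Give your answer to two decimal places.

24.00 h

Solar declination: sin δ = sin ε · sin L_s = sin 23.44° × sin 94.2° = 0.39672, so δ = +23.373°.
Sunrise equation: cos h₀ = −tan ϕ · tan δ = -14.5618 ≤ −1, so the Sun never sets (polar day) and h₀ = π.
Daylight = 2h₀/(2π) × 24.00 h = (3.1416/π) × 24.00 = 24.00 h.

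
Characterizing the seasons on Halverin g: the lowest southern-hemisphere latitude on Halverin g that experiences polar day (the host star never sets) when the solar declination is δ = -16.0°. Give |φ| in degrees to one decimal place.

|φ| = 74.0°

Polar day requires cos H₀ = −tan φ tan δ ≤ −1, i.e. tan φ tan δ ≥ 1.
The boundary is |tan φ| · |tan δ| = 1, so |φ| = 90° − |δ| = 90° − 16.0° = 74.0° in the southern hemisphere.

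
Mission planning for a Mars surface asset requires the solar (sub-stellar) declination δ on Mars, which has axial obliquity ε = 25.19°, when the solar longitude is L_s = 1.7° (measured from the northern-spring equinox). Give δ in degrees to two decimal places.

sin δ = sin ε · sin L_s = sin 25.19° × sin 1.7° = 0.012627.
δ = arcsin(0.012627) = +0.72°.

δ = +0.72°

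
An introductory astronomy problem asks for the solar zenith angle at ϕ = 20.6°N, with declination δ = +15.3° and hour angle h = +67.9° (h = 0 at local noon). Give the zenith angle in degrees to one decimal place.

cos θ_z = sin ϕ sin δ + cos ϕ cos δ cos h = 0.092842 + 0.339687 = 0.432529.
θ_z = arccos(0.432529) = 64.4°.

θ_z = 64.4°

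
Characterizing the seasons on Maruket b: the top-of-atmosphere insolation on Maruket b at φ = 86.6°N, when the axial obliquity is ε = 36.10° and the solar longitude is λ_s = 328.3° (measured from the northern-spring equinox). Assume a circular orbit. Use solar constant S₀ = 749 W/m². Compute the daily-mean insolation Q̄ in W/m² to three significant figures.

Solar declination: sin δ = sin ε · sin λ_s = sin 36.10° × sin 328.3° = -0.30961, so δ = -18.035°.
cos H₀ = −tan(+86.6°) tan(-18.035°) = 5.4805 ≥ 1 ⇒ polar night, H₀ = 0 and Q̄ = 0.

Q̄ ≈ 0.00 W/m²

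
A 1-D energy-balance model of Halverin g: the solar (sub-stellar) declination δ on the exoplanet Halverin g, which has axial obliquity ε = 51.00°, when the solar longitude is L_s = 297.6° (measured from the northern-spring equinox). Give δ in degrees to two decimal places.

δ = -43.53°

sin δ = sin ε · sin L_s = sin 51.00° × sin 297.6° = -0.688710.
δ = arcsin(-0.688710) = -43.53°.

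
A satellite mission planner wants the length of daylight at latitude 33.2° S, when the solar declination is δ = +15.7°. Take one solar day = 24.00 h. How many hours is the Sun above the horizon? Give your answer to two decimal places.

cos H₀ = −tan φ · tan δ = −tan(-33.2°) × tan(+15.700°) = 0.1839, so H₀ = 1.3858 rad = 79.40°.
Daylight = 2H₀/(2π) × 24.00 h = (1.3858/π) × 24.00 = 10.59 h.

10.59 h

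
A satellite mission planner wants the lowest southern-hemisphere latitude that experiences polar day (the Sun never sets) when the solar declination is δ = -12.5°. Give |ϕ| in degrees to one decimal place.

|ϕ| = 77.5°

Polar day requires cos h₀ = −tan ϕ tan δ ≤ −1, i.e. tan ϕ tan δ ≥ 1.
The boundary is |tan ϕ| · |tan δ| = 1, so |ϕ| = 90° − |δ| = 90° − 12.5° = 77.5° in the southern hemisphere.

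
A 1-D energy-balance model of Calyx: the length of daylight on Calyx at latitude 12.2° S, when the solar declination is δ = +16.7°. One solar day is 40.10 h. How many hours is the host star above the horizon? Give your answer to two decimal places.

cos h₀ = −tan ϕ · tan δ = −tan(-12.2°) × tan(+16.700°) = 0.0649, so h₀ = 1.5059 rad = 86.28°.
Daylight = 2h₀/(2π) × 40.10 h = (1.5059/π) × 40.10 = 19.22 h.

19.22 h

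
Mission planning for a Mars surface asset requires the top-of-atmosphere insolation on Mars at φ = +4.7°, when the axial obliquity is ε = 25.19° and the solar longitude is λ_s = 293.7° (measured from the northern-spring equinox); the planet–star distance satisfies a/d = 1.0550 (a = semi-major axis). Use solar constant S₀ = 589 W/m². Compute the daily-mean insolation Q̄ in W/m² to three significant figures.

Q̄ ≈ 181 W/m²

Solar declination: sin δ = sin ε · sin λ_s = sin 25.19° × sin 293.7° = -0.38973, so δ = -22.937°.
cos H₀ = −tan(+4.7°) tan(-22.937°) = 0.0348, H₀ = 1.5360 rad.
Bracket: H₀ sin φ sin δ + cos φ cos δ sin H₀ = 1.5360×0.08194×-0.38973 + 0.99664×0.92093×0.99939 = -0.049051 + 0.917276 = 0.868225.
Inverse-square distance factor (a/d)² = 1.0550² = 1.113025.
Q̄ = (S₀/π) × 1.113025 × [bracket] = (589/π) × 1.113025 × 0.868225 = 181.2 W/m².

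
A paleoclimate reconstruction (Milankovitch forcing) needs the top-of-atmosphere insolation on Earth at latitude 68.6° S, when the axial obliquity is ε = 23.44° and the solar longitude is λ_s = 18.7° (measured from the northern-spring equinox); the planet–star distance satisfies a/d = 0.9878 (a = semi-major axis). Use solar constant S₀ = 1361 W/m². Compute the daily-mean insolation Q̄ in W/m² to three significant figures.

Solar declination: sin δ = sin ε · sin λ_s = sin 23.44° × sin 18.7° = 0.12754, so δ = +7.327°.
cos H₀ = −tan(-68.6°) tan(+7.327°) = 0.3281, H₀ = 1.2365 rad.
Bracket: H₀ sin φ sin δ + cos φ cos δ sin H₀ = 1.2365×-0.93106×0.12754 + 0.36488×0.99183×0.94464 = -0.146831 + 0.341864 = 0.195033.
Inverse-square distance factor (a/d)² = 0.9878² = 0.975749.
Q̄ = (S₀/π) × 0.975749 × [bracket] = (1361/π) × 0.975749 × 0.195033 = 82.44 W/m².

Q̄ ≈ 82.4 W/m²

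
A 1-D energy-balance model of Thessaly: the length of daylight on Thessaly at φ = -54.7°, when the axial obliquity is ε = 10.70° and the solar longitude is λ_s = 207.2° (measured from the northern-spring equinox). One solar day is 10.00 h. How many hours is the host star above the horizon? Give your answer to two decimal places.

5.38 h

Solar declination: sin δ = sin ε · sin λ_s = sin 10.70° × sin 207.2° = -0.08487, so δ = -4.868°.
cos H₀ = −tan φ · tan δ = −tan(-54.7°) × tan(-4.868°) = -0.1203, so H₀ = 1.6914 rad = 96.91°.
Daylight = 2H₀/(2π) × 10.00 h = (1.6914/π) × 10.00 = 5.38 h.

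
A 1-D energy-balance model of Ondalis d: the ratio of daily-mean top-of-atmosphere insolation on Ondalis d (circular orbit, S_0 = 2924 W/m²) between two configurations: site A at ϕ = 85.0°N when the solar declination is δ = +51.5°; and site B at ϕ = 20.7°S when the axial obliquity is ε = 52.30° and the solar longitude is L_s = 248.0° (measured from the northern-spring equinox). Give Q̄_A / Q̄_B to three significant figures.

Q̄_A / Q̄_B ≈ 2.23

— Configuration A (ϕ=+85.0°):
cos h₀ = −tan(+85.0°) tan(+51.500°) = -14.3695 ≤ −1 ⇒ polar day, h₀ = π.
Bracket: h₀ sin ϕ sin δ + cos ϕ cos δ sin h₀ = 3.1416×0.99619×0.78261 + 0.08716×0.62251×0.00000 = 2.449280 + 0.000000 = 2.449280.
Q̄ = (S_0/π) × [bracket] = (2924/π) × 2.449280 = 2279.6 W/m².
— Configuration B (ϕ=-20.7°):
Solar declination: sin δ = sin ε · sin L_s = sin 52.30° × sin 248.0° = -0.73361, so δ = -47.190°.
cos h₀ = −tan(-20.7°) tan(-47.190°) = -0.4079, h₀ = 1.9910 rad.
Bracket: h₀ sin ϕ sin δ + cos ϕ cos δ sin h₀ = 1.9910×-0.35347×-0.73361 + 0.93544×0.67957×0.91302 = 0.516284 + 0.580404 = 1.096688.
Q̄ = (S_0/π) × [bracket] = (2924/π) × 1.096688 = 1020.7 W/m².
Ratio Q̄_A / Q̄_B = 2279.6 / 1020.7 = 2.233.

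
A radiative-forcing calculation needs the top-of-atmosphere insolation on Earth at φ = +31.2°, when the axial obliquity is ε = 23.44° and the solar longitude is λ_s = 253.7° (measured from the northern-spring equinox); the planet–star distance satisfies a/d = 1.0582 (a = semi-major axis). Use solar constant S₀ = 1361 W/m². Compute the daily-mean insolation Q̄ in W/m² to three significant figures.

Solar declination: sin δ = sin ε · sin λ_s = sin 23.44° × sin 253.7° = -0.38180, so δ = -22.445°.
cos H₀ = −tan(+31.2°) tan(-22.445°) = 0.2502, H₀ = 1.3179 rad.
Bracket: H₀ sin φ sin δ + cos φ cos δ sin H₀ = 1.3179×0.51803×-0.38180 + 0.85536×0.92425×0.96820 = -0.260659 + 0.765426 = 0.504767.
Inverse-square distance factor (a/d)² = 1.0582² = 1.119787.
Q̄ = (S₀/π) × 1.119787 × [bracket] = (1361/π) × 1.119787 × 0.504767 = 244.9 W/m².

Q̄ ≈ 245 W/m²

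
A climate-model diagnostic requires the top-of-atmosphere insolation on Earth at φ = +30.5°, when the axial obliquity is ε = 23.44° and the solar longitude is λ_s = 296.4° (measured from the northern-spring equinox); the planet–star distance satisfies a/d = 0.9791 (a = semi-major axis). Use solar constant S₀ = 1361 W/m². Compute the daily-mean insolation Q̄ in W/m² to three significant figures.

Q̄ ≈ 225 W/m²

Solar declination: sin δ = sin ε · sin λ_s = sin 23.44° × sin 296.4° = -0.35630, so δ = -20.873°.
cos H₀ = −tan(+30.5°) tan(-20.873°) = 0.2246, H₀ = 1.3442 rad.
Bracket: H₀ sin φ sin δ + cos φ cos δ sin H₀ = 1.3442×0.50754×-0.35630 + 0.86163×0.93437×0.97445 = -0.243080 + 0.784511 = 0.541431.
Inverse-square distance factor (a/d)² = 0.9791² = 0.958637.
Q̄ = (S₀/π) × 0.958637 × [bracket] = (1361/π) × 0.958637 × 0.541431 = 224.9 W/m².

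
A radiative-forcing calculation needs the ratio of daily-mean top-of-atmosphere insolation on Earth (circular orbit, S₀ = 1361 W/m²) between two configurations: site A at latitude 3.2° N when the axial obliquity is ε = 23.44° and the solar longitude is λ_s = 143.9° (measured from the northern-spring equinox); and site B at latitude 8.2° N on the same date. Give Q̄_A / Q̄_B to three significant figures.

Q̄_A / Q̄_B ≈ 0.976

— Configuration A (φ=+3.2°):
Solar declination: sin δ = sin ε · sin λ_s = sin 23.44° × sin 143.9° = 0.23438, so δ = +13.555°.
cos H₀ = −tan(+3.2°) tan(+13.555°) = -0.0135, H₀ = 1.5843 rad.
Bracket: H₀ sin φ sin δ + cos φ cos δ sin H₀ = 1.5843×0.05582×0.23438 + 0.99844×0.97215×0.99991 = 0.020728 + 0.970546 = 0.991274.
Q̄ = (S₀/π) × [bracket] = (1361/π) × 0.991274 = 429.44 W/m².
— Configuration B (φ=+8.2°):
cos H₀ = −tan(+8.2°) tan(+13.555°) = -0.0347, H₀ = 1.6055 rad.
Bracket: H₀ sin φ sin δ + cos φ cos δ sin H₀ = 1.6055×0.14263×0.23438 + 0.98978×0.97215×0.99940 = 0.053671 + 0.961637 = 1.015308.
Q̄ = (S₀/π) × [bracket] = (1361/π) × 1.015308 = 439.85 W/m².
Ratio Q̄_A / Q̄_B = 429.44 / 439.85 = 0.9763.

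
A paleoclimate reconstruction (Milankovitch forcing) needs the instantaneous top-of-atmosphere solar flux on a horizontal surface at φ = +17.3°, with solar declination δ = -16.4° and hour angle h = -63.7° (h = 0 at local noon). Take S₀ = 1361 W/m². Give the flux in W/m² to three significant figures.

cos θ_z = sin φ sin δ + cos φ cos δ cos h = -0.083961 + 0.405816 = 0.321855.
Flux = S₀ · cos θ_z = 1361 × 0.321855 = 438.0 W/m².

438 W/m²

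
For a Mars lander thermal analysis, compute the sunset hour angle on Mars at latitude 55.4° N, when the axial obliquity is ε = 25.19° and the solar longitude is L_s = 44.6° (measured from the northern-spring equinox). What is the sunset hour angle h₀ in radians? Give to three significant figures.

Solar declination: sin δ = sin ε · sin L_s = sin 25.19° × sin 44.6° = 0.29885, so δ = +17.389°.
cos h₀ = −tan ϕ · tan δ = −tan(+55.4°) × tan(+17.389°) = -0.4540, so h₀ = 2.0420 rad = 117.00°.

h₀ = 2.04 rad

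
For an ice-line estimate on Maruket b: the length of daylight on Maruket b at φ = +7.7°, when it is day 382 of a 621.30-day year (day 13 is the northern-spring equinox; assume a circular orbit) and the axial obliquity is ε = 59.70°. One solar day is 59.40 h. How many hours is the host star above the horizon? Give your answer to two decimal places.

Solar longitude: λ_s = 360° × (382 − 13)/621.30 = 213.810°.
sin δ = sin 59.70° × sin 213.810° = -0.48043, so δ = -28.713°.
cos H₀ = −tan φ · tan δ = −tan(+7.7°) × tan(-28.713°) = 0.0741, so H₀ = 1.4967 rad = 85.75°.
Daylight = 2H₀/(2π) × 59.40 h = (1.4967/π) × 59.40 = 28.30 h.

28.30 h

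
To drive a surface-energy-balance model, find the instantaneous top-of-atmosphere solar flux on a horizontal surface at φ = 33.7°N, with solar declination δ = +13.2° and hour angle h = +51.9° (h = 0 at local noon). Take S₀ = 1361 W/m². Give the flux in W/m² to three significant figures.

853 W/m²

cos θ_z = sin φ sin δ + cos φ cos δ cos h = 0.126699 + 0.499782 = 0.626481.
Flux = S₀ · cos θ_z = 1361 × 0.626481 = 852.6 W/m².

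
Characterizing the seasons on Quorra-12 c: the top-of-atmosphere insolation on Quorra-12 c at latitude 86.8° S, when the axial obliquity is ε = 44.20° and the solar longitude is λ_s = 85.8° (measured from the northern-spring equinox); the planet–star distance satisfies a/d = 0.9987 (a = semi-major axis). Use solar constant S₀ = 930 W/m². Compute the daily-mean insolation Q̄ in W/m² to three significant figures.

Solar declination: sin δ = sin ε · sin λ_s = sin 44.20° × sin 85.8° = 0.69529, so δ = +44.051°.
cos H₀ = −tan(-86.8°) tan(+44.051°) = 17.3031 ≥ 1 ⇒ polar night, H₀ = 0 and Q̄ = 0.
Inverse-square distance factor (a/d)² = 0.9987² = 0.997402.

Q̄ ≈ 0.00 W/m²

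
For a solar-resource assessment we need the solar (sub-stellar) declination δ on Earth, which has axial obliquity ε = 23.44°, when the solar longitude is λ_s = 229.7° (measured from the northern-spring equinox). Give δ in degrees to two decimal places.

δ = -17.66°

sin δ = sin ε · sin λ_s = sin 23.44° × sin 229.7° = -0.303381.
δ = arcsin(-0.303381) = -17.66°.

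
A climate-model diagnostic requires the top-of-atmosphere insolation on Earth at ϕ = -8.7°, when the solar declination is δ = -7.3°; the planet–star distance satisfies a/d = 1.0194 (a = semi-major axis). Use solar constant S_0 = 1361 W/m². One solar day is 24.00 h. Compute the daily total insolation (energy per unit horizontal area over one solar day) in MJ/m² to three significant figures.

39.3 MJ/m²

cos h₀ = −tan(-8.7°) tan(-7.300°) = -0.0196, h₀ = 1.5904 rad.
Bracket: h₀ sin ϕ sin δ + cos ϕ cos δ sin h₀ = 1.5904×-0.15126×-0.12706 + 0.98849×0.99189×0.99981 = 0.030566 + 0.980287 = 1.010853.
Inverse-square distance factor (a/d)² = 1.0194² = 1.039176.
Q̄ = (S_0/π) × 1.039176 × [bracket] = (1361/π) × 1.039176 × 1.010853 = 455.08 W/m².
Daily total = Q̄ × 24.00 h × 3600 s/h = 455.08 × 24.00 × 3600 / 10⁶ = 39.32 MJ/m².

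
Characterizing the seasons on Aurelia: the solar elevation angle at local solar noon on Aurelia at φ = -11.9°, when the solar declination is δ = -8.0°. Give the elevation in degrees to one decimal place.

At local noon the hour angle is zero, so the zenith angle equals |φ − δ| = |-11.9° − (-8.000°)| = 3.900°.
Elevation = 90° − 3.900° = 86.1°.

86.1°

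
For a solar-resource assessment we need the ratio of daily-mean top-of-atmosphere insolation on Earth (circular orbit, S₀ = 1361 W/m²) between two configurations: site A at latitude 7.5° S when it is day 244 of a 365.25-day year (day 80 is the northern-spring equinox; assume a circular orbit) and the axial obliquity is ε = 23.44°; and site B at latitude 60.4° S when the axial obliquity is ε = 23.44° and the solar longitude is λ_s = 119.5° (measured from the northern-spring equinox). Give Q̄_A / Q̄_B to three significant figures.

Q̄_A / Q̄_B ≈ 10.4

— Configuration A (φ=-7.5°):
Solar longitude: λ_s = 360° × (244 − 80)/365.25 = 161.643°.
sin δ = sin 23.44° × sin 161.643° = 0.12528, so δ = +7.197°.
cos H₀ = −tan(-7.5°) tan(+7.197°) = 0.0166, H₀ = 1.5542 rad.
Bracket: H₀ sin φ sin δ + cos φ cos δ sin H₀ = 1.5542×-0.13053×0.12528 + 0.99144×0.99212×0.99986 = -0.025416 + 0.983490 = 0.958074.
Q̄ = (S₀/π) × [bracket] = (1361/π) × 0.958074 = 415.06 W/m².
— Configuration B (φ=-60.4°):
Solar declination: sin δ = sin ε · sin λ_s = sin 23.44° × sin 119.5° = 0.34622, so δ = +20.256°.
cos H₀ = −tan(-60.4°) tan(+20.256°) = 0.6496, H₀ = 0.8637 rad.
Bracket: H₀ sin φ sin δ + cos φ cos δ sin H₀ = 0.8637×-0.86949×0.34622 + 0.49394×0.93815×0.76025 = -0.260004 + 0.352292 = 0.092288.
Q̄ = (S₀/π) × [bracket] = (1361/π) × 0.092288 = 39.981 W/m².
Ratio Q̄_A / Q̄_B = 415.06 / 39.981 = 10.38.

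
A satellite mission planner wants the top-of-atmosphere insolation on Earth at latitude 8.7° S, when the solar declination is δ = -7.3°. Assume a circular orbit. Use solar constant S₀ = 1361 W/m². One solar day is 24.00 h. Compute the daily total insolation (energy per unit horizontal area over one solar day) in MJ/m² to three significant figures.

cos H₀ = −tan(-8.7°) tan(-7.300°) = -0.0196, H₀ = 1.5904 rad.
Bracket: H₀ sin φ sin δ + cos φ cos δ sin H₀ = 1.5904×-0.15126×-0.12706 + 0.98849×0.99189×0.99981 = 0.030566 + 0.980287 = 1.010853.
Q̄ = (S₀/π) × [bracket] = (1361/π) × 1.010853 = 437.92 W/m².
Daily total = Q̄ × 24.00 h × 3600 s/h = 437.92 × 24.00 × 3600 / 10⁶ = 37.84 MJ/m².

37.8 MJ/m²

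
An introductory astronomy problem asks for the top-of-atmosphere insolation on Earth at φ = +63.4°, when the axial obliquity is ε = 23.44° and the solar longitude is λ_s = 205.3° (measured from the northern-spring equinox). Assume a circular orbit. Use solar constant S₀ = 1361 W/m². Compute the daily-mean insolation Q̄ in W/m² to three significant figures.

Solar declination: sin δ = sin ε · sin λ_s = sin 23.44° × sin 205.3° = -0.17000, so δ = -9.788°.
cos H₀ = −tan(+63.4°) tan(-9.788°) = 0.3445, H₀ = 1.2191 rad.
Bracket: H₀ sin φ sin δ + cos φ cos δ sin H₀ = 1.2191×0.89415×-0.17000 + 0.44776×0.98544×0.93879 = -0.185310 + 0.414232 = 0.228922.
Q̄ = (S₀/π) × [bracket] = (1361/π) × 0.228922 = 99.17 W/m².

Q̄ ≈ 99.2 W/m²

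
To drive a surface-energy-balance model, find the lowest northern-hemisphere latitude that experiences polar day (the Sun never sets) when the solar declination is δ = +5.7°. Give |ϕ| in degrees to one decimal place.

|ϕ| = 84.3°

Polar day requires cos h₀ = −tan ϕ tan δ ≤ −1, i.e. tan ϕ tan δ ≥ 1.
The boundary is |tan ϕ| · |tan δ| = 1, so |ϕ| = 90° − |δ| = 90° − 5.7° = 84.3° in the northern hemisphere.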